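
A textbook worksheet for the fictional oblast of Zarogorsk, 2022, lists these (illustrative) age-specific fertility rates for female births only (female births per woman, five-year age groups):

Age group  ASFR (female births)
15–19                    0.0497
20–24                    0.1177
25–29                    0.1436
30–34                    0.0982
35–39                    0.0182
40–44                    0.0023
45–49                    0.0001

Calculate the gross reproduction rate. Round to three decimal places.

Sum of female ASFRs = 0.0497 + 0.1177 + 0.1436 + 0.0982 + 0.0182 + 0.0023 + 0.0001 = 0.4298
GRR = 5 × 0.4298 = 2.149

2.149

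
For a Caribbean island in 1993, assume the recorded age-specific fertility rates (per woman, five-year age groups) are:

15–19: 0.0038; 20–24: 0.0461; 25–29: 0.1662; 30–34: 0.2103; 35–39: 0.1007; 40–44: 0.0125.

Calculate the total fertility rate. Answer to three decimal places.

Sum of ASFRs = 0.0038 + 0.0461 + 0.1662 + 0.2103 + 0.1007 + 0.0125 = 0.5396
TFR = 5 × 0.5396 = 2.698

2.698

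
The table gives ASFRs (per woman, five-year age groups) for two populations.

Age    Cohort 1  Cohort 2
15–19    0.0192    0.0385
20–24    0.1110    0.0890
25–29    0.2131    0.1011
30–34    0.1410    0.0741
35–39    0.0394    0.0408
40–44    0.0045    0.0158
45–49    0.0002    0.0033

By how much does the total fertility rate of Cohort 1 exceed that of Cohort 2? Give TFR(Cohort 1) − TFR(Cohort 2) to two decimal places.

Cohort 1:
  Sum of ASFRs = 0.0192 + 0.1110 + 0.2131 + 0.1410 + 0.0394 + 0.0045 + 0.0002 = 0.5284
  TFR = 5 × 0.5284 = 2.642
Cohort 2:
  Sum of ASFRs = 0.0385 + 0.0890 + 0.1011 + 0.0741 + 0.0408 + 0.0158 + 0.0033 = 0.3626
  TFR = 5 × 0.3626 = 1.813
Difference = 2.642 − 1.813 = 0.829

0.83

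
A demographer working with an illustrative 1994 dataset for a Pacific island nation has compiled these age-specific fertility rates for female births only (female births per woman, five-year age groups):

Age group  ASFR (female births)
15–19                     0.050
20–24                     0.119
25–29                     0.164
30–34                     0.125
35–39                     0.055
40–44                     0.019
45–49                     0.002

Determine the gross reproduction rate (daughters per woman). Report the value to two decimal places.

Sum of female ASFRs = 0.050 + 0.119 + 0.164 + 0.125 + 0.055 + 0.019 + 0.002 = 0.534
GRR = 5 × 0.534 = 2.67

2.67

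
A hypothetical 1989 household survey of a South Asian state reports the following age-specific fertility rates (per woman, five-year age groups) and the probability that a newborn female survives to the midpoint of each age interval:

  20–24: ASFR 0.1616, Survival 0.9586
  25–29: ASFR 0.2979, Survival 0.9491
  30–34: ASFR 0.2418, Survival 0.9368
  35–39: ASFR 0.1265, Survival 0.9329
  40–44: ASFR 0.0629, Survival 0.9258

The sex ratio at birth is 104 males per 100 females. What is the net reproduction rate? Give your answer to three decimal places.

Proportion female at birth = 100 / (100 + 104) = 0.49020.
Per-age-group product (5 × ASFR × survival probability):
  20–24: 5 × 0.1616 × 0.9586 = 0.77455
  25–29: 5 × 0.2979 × 0.9491 = 1.41368
  30–34: 5 × 0.2418 × 0.9368 = 1.13259
  35–39: 5 × 0.1265 × 0.9329 = 0.59006
  40–44: 5 × 0.0629 × 0.9258 = 0.29116
Sum = 4.20204
NRR = 0.49020 × 4.20204 = 2.05984

2.060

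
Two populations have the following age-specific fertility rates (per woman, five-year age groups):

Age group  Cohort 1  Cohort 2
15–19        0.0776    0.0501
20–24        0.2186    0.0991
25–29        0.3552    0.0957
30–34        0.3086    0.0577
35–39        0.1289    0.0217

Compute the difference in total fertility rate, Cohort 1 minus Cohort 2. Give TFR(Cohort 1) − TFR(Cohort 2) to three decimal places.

3.823

Cohort 1:
  Sum of ASFRs = 0.0776 + 0.2186 + 0.3552 + 0.3086 + 0.1289 = 1.0889
  TFR = 5 × 1.0889 = 5.4445
Cohort 2:
  Sum of ASFRs = 0.0501 + 0.0991 + 0.0957 + 0.0577 + 0.0217 = 0.3243
  TFR = 5 × 0.3243 = 1.6215
Difference = 5.4445 − 1.6215 = 3.823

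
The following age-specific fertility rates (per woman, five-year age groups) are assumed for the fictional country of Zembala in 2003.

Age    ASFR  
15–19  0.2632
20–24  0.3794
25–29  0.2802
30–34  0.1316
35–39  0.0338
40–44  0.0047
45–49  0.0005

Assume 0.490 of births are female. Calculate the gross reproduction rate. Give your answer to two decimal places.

Proportion female at birth = 0.490.
Sum of ASFRs = 0.2632 + 0.3794 + 0.2802 + 0.1316 + 0.0338 + 0.0047 + 0.0005 = 1.0934
TFR = 5 × 1.0934 = 5.467
GRR = 0.490 × 5.467 = 2.67883

2.68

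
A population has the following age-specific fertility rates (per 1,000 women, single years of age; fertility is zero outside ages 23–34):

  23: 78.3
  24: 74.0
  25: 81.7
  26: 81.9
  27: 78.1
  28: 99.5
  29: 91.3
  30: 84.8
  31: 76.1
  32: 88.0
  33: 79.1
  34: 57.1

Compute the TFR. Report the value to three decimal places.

0.970

Sum of ASFRs = 78.3 + 74.0 + 81.7 + 81.9 + 78.1 + 99.5 + 91.3 + 84.8 + 76.1 + 88.0 + 79.1 + 57.1 = 969.9
TFR = 969.9 / 1000 = 0.9699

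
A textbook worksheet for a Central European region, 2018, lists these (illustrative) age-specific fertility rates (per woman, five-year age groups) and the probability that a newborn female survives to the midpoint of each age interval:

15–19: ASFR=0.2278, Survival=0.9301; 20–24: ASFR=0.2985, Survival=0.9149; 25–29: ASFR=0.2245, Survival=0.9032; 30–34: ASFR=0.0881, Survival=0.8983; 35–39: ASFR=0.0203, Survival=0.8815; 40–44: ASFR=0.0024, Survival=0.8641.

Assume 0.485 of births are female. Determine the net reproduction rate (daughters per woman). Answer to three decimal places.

1.908

Proportion female at birth = 0.485.
Weighting each age-specific rate by interval width and survival:
  15–19: 5 × 0.2278 × 0.9301 = 1.05938
  20–24: 5 × 0.2985 × 0.9149 = 1.36549
  25–29: 5 × 0.2245 × 0.9032 = 1.01384
  30–34: 5 × 0.0881 × 0.8983 = 0.39570
  35–39: 5 × 0.0203 × 0.8815 = 0.08947
  40–44: 5 × 0.0024 × 0.8641 = 0.01037
Sum = 3.93425
NRR = 0.485 × 3.93425 = 1.90811
With NRR above 1 the population is above replacement fertility.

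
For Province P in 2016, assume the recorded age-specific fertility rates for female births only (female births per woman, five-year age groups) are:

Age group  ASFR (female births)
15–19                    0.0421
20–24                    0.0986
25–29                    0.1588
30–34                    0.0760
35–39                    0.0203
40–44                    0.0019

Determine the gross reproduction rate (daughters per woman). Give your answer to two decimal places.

1.99

Sum of female ASFRs = 0.0421 + 0.0986 + 0.1588 + 0.0760 + 0.0203 + 0.0019 = 0.3977
GRR = 5 × 0.3977 = 1.9885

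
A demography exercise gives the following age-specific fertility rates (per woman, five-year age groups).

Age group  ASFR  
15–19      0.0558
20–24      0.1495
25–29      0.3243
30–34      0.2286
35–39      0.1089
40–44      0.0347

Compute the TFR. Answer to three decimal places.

4.509

Sum of ASFRs = 0.0558 + 0.1495 + 0.3243 + 0.2286 + 0.1089 + 0.0347 = 0.9018
TFR = 5 × 0.9018 = 4.509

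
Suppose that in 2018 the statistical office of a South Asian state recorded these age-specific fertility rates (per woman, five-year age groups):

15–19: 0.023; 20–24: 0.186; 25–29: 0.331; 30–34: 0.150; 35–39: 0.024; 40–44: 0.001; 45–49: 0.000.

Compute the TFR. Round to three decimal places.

Sum of ASFRs = 0.023 + 0.186 + 0.331 + 0.150 + 0.024 + 0.001 + 0.000 = 0.715
TFR = 5 × 0.715 = 3.575

3.575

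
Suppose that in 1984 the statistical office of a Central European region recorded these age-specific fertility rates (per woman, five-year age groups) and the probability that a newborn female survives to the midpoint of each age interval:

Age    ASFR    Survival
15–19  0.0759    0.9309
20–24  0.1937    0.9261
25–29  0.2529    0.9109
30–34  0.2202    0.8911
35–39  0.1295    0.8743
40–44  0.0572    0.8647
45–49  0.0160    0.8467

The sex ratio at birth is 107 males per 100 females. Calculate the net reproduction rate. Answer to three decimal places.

2.060

Proportion female at birth = 100 / (100 + 107) = 0.48309.
Weighting each age-specific rate by interval width and survival:
  15–19: 5 × 0.0759 × 0.9309 = 0.35328
  20–24: 5 × 0.1937 × 0.9261 = 0.89693
  25–29: 5 × 0.2529 × 0.9109 = 1.15183
  30–34: 5 × 0.2202 × 0.8911 = 0.98110
  35–39: 5 × 0.1295 × 0.8743 = 0.56611
  40–44: 5 × 0.0572 × 0.8647 = 0.24730
  45–49: 5 × 0.0160 × 0.8467 = 0.06774
Sum = 4.26429
NRR = 0.48309 × 4.26429 = 2.06004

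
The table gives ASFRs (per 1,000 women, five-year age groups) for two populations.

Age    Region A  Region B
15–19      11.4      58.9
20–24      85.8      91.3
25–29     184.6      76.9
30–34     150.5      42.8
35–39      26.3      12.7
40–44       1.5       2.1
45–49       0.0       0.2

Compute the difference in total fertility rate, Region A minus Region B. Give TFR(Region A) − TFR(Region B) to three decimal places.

0.876

Region A:
  Sum of ASFRs = 11.4 + 85.8 + 184.6 + 150.5 + 26.3 + 1.5 + 0.0 = 460.1
  TFR = 5 × 460.1 / 1000 = 2.3005
Region B:
  Sum of ASFRs = 58.9 + 91.3 + 76.9 + 42.8 + 12.7 + 2.1 + 0.2 = 284.9
  TFR = 5 × 284.9 / 1000 = 1.4245
Difference = 2.3005 − 1.4245 = 0.876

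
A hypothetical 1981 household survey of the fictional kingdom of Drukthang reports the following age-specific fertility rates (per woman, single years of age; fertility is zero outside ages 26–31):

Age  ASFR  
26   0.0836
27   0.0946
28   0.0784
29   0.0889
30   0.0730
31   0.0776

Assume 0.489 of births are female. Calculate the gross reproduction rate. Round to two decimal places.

0.24

Proportion female at birth = 0.489.
Sum of ASFRs = 0.0836 + 0.0946 + 0.0784 + 0.0889 + 0.0730 + 0.0776 = 0.4961
TFR = 0.4961
GRR = 0.489 × 0.4961 = 0.24259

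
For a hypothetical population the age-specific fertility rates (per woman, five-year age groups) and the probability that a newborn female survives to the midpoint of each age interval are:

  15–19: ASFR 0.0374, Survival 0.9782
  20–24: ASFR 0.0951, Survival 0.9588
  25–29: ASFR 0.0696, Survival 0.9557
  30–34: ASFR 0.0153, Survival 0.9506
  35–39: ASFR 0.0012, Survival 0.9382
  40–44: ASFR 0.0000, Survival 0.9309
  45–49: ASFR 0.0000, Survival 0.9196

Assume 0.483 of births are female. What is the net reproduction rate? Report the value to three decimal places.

Proportion female at birth = 0.483.
Weighting each age-specific rate by interval width and survival:
  15–19: 5 × 0.0374 × 0.9782 = 0.18292
  20–24: 5 × 0.0951 × 0.9588 = 0.45591
  25–29: 5 × 0.0696 × 0.9557 = 0.33258
  30–34: 5 × 0.0153 × 0.9506 = 0.07272
  35–39: 5 × 0.0012 × 0.9382 = 0.00563
  40–44: 5 × 0.0000 × 0.9309 = 0.00000
  45–49: 5 × 0.0000 × 0.9196 = 0.00000
Sum = 1.04976
NRR = 0.483 × 1.04976 = 0.50703
NRR < 1, so the cohort does not fully replace itself.

0.507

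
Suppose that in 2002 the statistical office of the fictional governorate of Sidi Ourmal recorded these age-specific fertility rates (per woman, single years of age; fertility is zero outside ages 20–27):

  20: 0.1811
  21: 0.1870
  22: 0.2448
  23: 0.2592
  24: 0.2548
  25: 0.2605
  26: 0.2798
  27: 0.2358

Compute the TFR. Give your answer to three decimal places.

1.903

Sum of ASFRs = 0.1811 + 0.1870 + 0.2448 + 0.2592 + 0.2548 + 0.2605 + 0.2798 + 0.2358 = 1.9030
TFR = 1.903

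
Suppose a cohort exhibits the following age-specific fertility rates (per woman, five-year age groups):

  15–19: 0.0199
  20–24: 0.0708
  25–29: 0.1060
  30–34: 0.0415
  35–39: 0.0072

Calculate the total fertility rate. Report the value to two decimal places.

1.23

Sum of ASFRs = 0.0199 + 0.0708 + 0.1060 + 0.0415 + 0.0072 = 0.2454
TFR = 5 × 0.2454 = 1.227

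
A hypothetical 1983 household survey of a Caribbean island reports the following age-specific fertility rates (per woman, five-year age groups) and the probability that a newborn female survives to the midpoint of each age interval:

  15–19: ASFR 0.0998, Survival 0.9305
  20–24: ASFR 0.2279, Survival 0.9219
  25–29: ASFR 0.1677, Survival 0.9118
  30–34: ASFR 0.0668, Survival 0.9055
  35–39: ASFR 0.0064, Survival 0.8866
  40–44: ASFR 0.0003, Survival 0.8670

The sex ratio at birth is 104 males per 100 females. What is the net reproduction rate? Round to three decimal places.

1.280

Proportion female at birth = 100 / (100 + 104) = 0.49020.
Weighting each age-specific rate by interval width and survival:
  15–19: 5 × 0.0998 × 0.9305 = 0.46432
  20–24: 5 × 0.2279 × 0.9219 = 1.05051
  25–29: 5 × 0.1677 × 0.9118 = 0.76454
  30–34: 5 × 0.0668 × 0.9055 = 0.30244
  35–39: 5 × 0.0064 × 0.8866 = 0.02837
  40–44: 5 × 0.0003 × 0.8670 = 0.00130
Sum = 2.61148
NRR = 0.49020 × 2.61148 = 1.28015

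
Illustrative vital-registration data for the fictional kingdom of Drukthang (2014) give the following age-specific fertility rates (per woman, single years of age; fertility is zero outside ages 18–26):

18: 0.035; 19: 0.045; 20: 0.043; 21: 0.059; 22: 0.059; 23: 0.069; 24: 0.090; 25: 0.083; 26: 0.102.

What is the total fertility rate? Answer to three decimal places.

0.585

Sum of ASFRs = 0.035 + 0.045 + 0.043 + 0.059 + 0.059 + 0.069 + 0.090 + 0.083 + 0.102 = 0.585
TFR = 0.585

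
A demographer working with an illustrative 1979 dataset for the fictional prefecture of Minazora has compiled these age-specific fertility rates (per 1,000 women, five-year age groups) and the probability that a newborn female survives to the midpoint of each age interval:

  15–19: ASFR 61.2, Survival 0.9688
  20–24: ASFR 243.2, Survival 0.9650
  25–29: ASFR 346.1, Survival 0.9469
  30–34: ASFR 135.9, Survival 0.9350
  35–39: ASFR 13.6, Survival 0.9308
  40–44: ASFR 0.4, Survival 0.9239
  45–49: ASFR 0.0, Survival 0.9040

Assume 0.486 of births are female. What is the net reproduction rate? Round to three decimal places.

Proportion female at birth = 0.486.
Survival-weighted fertility by age (5·fₓ·Sₓ):
  15–19: 5 × 61.2/1000 × 0.9688 = 0.29645
  20–24: 5 × 243.2/1000 × 0.9650 = 1.17344
  25–29: 5 × 346.1/1000 × 0.9469 = 1.63861
  30–34: 5 × 135.9/1000 × 0.9350 = 0.63533
  35–39: 5 × 13.6/1000 × 0.9308 = 0.06329
  40–44: 5 × 0.4/1000 × 0.9239 = 0.00185
  45–49: 5 × 0.0/1000 × 0.9040 = 0.00000
Sum = 3.80897
NRR = 0.486 × 3.80897 = 1.85116

1.851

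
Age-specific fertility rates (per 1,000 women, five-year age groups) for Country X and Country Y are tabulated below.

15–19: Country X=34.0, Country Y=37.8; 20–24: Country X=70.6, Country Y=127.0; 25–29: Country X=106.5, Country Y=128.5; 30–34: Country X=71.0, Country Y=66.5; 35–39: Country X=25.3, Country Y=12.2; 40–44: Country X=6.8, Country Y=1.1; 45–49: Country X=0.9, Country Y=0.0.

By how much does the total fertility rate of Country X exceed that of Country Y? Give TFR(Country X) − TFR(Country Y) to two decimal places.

-0.29

Country X:
  Sum of ASFRs = 34.0 + 70.6 + 106.5 + 71.0 + 25.3 + 6.8 + 0.9 = 315.1
  TFR = 5 × 315.1 / 1000 = 1.5755
Country Y:
  Sum of ASFRs = 37.8 + 127.0 + 128.5 + 66.5 + 12.2 + 1.1 + 0.0 = 373.1
  TFR = 5 × 373.1 / 1000 = 1.8655
Difference = 1.5755 − 1.8655 = -0.29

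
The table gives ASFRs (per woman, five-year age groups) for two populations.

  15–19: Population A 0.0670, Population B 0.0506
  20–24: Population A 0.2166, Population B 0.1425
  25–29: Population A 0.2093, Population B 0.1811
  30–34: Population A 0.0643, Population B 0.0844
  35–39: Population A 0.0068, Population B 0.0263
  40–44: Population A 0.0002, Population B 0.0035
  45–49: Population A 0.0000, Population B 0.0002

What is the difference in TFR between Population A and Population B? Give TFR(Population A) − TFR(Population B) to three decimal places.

0.378

Population A:
  Sum of ASFRs = 0.0670 + 0.2166 + 0.2093 + 0.0643 + 0.0068 + 0.0002 + 0.0000 = 0.5642
  TFR = 5 × 0.5642 = 2.821
Population B:
  Sum of ASFRs = 0.0506 + 0.1425 + 0.1811 + 0.0844 + 0.0263 + 0.0035 + 0.0002 = 0.4886
  TFR = 5 × 0.4886 = 2.443
Difference = 2.821 − 2.443 = 0.378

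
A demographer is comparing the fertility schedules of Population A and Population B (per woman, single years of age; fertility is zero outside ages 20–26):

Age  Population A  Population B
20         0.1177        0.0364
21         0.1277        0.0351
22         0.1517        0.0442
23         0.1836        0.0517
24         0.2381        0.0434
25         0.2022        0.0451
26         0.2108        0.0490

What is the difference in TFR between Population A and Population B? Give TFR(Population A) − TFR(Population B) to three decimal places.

0.927

Population A:
  Sum of ASFRs = 0.1177 + 0.1277 + 0.1517 + 0.1836 + 0.2381 + 0.2022 + 0.2108 = 1.2318
  TFR = 1.2318
Population B:
  Sum of ASFRs = 0.0364 + 0.0351 + 0.0442 + 0.0517 + 0.0434 + 0.0451 + 0.0490 = 0.3049
  TFR = 0.3049
Difference = 1.2318 − 0.3049 = 0.9269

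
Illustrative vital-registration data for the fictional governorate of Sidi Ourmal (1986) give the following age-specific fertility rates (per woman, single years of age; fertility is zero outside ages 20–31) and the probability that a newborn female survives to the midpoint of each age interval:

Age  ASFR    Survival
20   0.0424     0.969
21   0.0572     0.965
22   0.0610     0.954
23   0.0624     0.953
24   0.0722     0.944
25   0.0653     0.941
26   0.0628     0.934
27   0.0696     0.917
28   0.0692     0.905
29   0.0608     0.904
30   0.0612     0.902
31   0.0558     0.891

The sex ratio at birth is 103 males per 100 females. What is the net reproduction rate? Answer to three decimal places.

0.339

Proportion female at birth = 100 / (100 + 103) = 0.49261.
Per-age-group product (1 × ASFR × survival probability):
  20: 1 × 0.0424 × 0.969 = 0.04109
  21: 1 × 0.0572 × 0.965 = 0.05520
  22: 1 × 0.0610 × 0.954 = 0.05819
  23: 1 × 0.0624 × 0.953 = 0.05947
  24: 1 × 0.0722 × 0.944 = 0.06816
  25: 1 × 0.0653 × 0.941 = 0.06145
  26: 1 × 0.0628 × 0.934 = 0.05866
  27: 1 × 0.0696 × 0.917 = 0.06382
  28: 1 × 0.0692 × 0.905 = 0.06263
  29: 1 × 0.0608 × 0.904 = 0.05496
  30: 1 × 0.0612 × 0.902 = 0.05520
  31: 1 × 0.0558 × 0.891 = 0.04972
Sum = 0.68855
NRR = 0.49261 × 0.68855 = 0.33919
NRR < 1, so the cohort does not fully replace itself.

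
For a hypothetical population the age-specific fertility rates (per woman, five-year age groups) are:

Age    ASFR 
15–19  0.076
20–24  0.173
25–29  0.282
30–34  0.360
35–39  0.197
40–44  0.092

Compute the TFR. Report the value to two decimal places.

5.90

Sum of ASFRs = 0.076 + 0.173 + 0.282 + 0.360 + 0.197 + 0.092 = 1.180
TFR = 5 × 1.180 = 5.9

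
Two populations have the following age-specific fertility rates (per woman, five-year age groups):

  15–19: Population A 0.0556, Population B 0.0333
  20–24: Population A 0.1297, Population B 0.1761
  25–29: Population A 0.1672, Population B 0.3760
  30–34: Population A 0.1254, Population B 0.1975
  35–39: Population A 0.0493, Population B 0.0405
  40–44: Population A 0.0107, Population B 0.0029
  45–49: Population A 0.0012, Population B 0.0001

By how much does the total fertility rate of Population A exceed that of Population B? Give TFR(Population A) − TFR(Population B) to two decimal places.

Population A:
  Sum of ASFRs = 0.0556 + 0.1297 + 0.1672 + 0.1254 + 0.0493 + 0.0107 + 0.0012 = 0.5391
  TFR = 5 × 0.5391 = 2.6955
Population B:
  Sum of ASFRs = 0.0333 + 0.1761 + 0.3760 + 0.1975 + 0.0405 + 0.0029 + 0.0001 = 0.8264
  TFR = 5 × 0.8264 = 4.132
Difference = 2.6955 − 4.132 = -1.4365

-1.44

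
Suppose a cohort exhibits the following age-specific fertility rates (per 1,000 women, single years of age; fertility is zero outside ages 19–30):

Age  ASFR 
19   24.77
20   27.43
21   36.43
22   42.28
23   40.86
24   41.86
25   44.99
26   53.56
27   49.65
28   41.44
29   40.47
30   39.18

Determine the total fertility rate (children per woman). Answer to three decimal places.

0.483

Sum of ASFRs = 24.77 + 27.43 + 36.43 + 42.28 + 40.86 + 41.86 + 44.99 + 53.56 + 49.65 + 41.44 + 40.47 + 39.18 = 482.92
TFR = 482.92 / 1000 = 0.48292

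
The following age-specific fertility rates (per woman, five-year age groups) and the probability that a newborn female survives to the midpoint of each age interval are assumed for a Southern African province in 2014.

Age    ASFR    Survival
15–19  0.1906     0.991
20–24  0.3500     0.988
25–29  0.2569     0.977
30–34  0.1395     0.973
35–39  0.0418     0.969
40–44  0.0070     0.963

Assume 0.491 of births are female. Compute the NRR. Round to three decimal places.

2.378

Proportion female at birth = 0.491.
Each age group contributes 5 × ASFR × survival:
  15–19: 5 × 0.1906 × 0.991 = 0.94442
  20–24: 5 × 0.3500 × 0.988 = 1.72900
  25–29: 5 × 0.2569 × 0.977 = 1.25496
  30–34: 5 × 0.1395 × 0.973 = 0.67867
  35–39: 5 × 0.0418 × 0.969 = 0.20252
  40–44: 5 × 0.0070 × 0.963 = 0.03371
Sum = 4.84328
NRR = 0.491 × 4.84328 = 2.37805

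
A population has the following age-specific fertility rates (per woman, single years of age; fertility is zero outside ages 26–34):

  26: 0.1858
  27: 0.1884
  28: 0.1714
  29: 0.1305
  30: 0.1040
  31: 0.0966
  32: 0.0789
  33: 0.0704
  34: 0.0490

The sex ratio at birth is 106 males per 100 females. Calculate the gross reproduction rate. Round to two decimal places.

0.52

Proportion female at birth = 100 / (100 + 106) = 0.48544.
Sum of ASFRs = 0.1858 + 0.1884 + 0.1714 + 0.1305 + 0.1040 + 0.0966 + 0.0789 + 0.0704 + 0.0490 = 1.0750
TFR = 1.075
GRR = 0.48544 × 1.075 = 0.52185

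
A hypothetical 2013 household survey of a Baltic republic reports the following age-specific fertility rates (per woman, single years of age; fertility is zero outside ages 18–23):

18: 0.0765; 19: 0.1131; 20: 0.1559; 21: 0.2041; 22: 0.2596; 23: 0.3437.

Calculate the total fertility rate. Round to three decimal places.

1.153

Sum of ASFRs = 0.0765 + 0.1131 + 0.1559 + 0.2041 + 0.2596 + 0.3437 = 1.1529
TFR = 1.1529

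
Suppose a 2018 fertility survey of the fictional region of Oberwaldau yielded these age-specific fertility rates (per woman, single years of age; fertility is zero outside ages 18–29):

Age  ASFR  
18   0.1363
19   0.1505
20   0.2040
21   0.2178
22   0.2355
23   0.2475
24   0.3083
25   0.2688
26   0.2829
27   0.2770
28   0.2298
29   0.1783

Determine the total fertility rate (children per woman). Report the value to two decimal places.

2.74

Sum of ASFRs = 0.1363 + 0.1505 + 0.2040 + 0.2178 + 0.2355 + 0.2475 + 0.3083 + 0.2688 + 0.2829 + 0.2770 + 0.2298 + 0.1783 = 2.7367
TFR = 2.7367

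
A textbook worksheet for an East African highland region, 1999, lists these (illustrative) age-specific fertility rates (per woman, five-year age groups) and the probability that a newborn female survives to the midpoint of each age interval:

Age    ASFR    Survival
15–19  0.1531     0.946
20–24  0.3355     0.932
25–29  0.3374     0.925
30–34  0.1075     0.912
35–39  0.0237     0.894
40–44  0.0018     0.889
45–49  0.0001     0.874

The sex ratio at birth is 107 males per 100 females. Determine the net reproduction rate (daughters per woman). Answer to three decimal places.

2.151

Proportion female at birth = 100 / (100 + 107) = 0.48309.
Each age group contributes 5 × ASFR × survival:
  15–19: 5 × 0.1531 × 0.946 = 0.72416
  20–24: 5 × 0.3355 × 0.932 = 1.56343
  25–29: 5 × 0.3374 × 0.925 = 1.56048
  30–34: 5 × 0.1075 × 0.912 = 0.49020
  35–39: 5 × 0.0237 × 0.894 = 0.10594
  40–44: 5 × 0.0018 × 0.889 = 0.00800
  45–49: 5 × 0.0001 × 0.874 = 0.00044
Sum = 4.45265
NRR = 0.48309 × 4.45265 = 2.15103
An NRR exceeding 1 indicates intrinsic growth under these rates.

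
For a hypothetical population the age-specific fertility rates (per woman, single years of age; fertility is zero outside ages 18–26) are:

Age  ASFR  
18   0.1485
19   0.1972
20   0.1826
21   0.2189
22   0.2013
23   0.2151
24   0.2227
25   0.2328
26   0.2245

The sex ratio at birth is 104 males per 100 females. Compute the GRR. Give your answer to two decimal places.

Proportion female at birth = 100 / (100 + 104) = 0.49020.
Sum of ASFRs = 0.1485 + 0.1972 + 0.1826 + 0.2189 + 0.2013 + 0.2151 + 0.2227 + 0.2328 + 0.2245 = 1.8436
TFR = 1.8436
GRR = 0.49020 × 1.8436 = 0.90373

0.90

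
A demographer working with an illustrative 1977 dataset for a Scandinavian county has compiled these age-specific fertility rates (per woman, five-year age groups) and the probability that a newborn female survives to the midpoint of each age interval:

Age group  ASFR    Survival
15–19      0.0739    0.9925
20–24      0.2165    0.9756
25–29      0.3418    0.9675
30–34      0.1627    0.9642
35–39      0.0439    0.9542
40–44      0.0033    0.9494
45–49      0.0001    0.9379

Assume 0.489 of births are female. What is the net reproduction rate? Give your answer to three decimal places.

1.998

Proportion female at birth = 0.489.
Each age group contributes 5 × ASFR × survival:
  15–19: 5 × 0.0739 × 0.9925 = 0.36673
  20–24: 5 × 0.2165 × 0.9756 = 1.05609
  25–29: 5 × 0.3418 × 0.9675 = 1.65346
  30–34: 5 × 0.1627 × 0.9642 = 0.78438
  35–39: 5 × 0.0439 × 0.9542 = 0.20945
  40–44: 5 × 0.0033 × 0.9494 = 0.01567
  45–49: 5 × 0.0001 × 0.9379 = 0.00047
Sum = 4.08625
NRR = 0.489 × 4.08625 = 1.99818
NRR > 1, so each generation more than replaces itself.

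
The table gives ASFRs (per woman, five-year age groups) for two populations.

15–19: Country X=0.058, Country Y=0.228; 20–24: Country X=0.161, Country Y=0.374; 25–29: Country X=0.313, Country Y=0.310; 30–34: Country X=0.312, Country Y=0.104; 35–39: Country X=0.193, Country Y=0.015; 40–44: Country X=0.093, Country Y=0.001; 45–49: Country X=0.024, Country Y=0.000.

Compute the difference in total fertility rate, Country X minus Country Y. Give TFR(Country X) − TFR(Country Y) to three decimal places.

0.610

Country X:
  Sum of ASFRs = 0.058 + 0.161 + 0.313 + 0.312 + 0.193 + 0.093 + 0.024 = 1.154
  TFR = 5 × 1.154 = 5.77
Country Y:
  Sum of ASFRs = 0.228 + 0.374 + 0.310 + 0.104 + 0.015 + 0.001 + 0.000 = 1.032
  TFR = 5 × 1.032 = 5.16
Difference = 5.77 − 5.16 = 0.61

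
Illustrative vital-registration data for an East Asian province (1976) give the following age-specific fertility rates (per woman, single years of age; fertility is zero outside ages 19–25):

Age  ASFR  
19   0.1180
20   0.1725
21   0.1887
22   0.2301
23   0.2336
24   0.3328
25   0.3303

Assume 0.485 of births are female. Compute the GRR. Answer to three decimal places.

Proportion female at birth = 0.485.
Sum of ASFRs = 0.1180 + 0.1725 + 0.1887 + 0.2301 + 0.2336 + 0.3328 + 0.3303 = 1.6060
TFR = 1.606
GRR = 0.485 × 1.606 = 0.77891

0.779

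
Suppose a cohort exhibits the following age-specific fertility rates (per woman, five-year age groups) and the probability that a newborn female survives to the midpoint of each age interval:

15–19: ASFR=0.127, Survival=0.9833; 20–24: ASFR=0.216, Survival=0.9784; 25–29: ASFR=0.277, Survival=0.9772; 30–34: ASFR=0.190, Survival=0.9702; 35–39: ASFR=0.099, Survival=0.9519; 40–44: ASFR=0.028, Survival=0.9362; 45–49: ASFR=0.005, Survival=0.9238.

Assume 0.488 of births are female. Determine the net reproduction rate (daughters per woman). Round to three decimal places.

Proportion female at birth = 0.488.
Each age group contributes 5 × ASFR × survival:
  15–19: 5 × 0.127 × 0.9833 = 0.62440
  20–24: 5 × 0.216 × 0.9784 = 1.05667
  25–29: 5 × 0.277 × 0.9772 = 1.35342
  30–34: 5 × 0.190 × 0.9702 = 0.92169
  35–39: 5 × 0.099 × 0.9519 = 0.47119
  40–44: 5 × 0.028 × 0.9362 = 0.13107
  45–49: 5 × 0.005 × 0.9238 = 0.02310
Sum = 4.58154
NRR = 0.488 × 4.58154 = 2.23579

2.236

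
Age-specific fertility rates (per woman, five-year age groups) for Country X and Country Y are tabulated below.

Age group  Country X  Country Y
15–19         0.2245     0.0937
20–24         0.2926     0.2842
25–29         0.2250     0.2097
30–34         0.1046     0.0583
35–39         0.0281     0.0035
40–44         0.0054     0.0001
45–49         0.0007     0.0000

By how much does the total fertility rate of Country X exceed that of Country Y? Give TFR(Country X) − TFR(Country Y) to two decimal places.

1.16

Country X:
  Sum of ASFRs = 0.2245 + 0.2926 + 0.2250 + 0.1046 + 0.0281 + 0.0054 + 0.0007 = 0.8809
  TFR = 5 × 0.8809 = 4.4045
Country Y:
  Sum of ASFRs = 0.0937 + 0.2842 + 0.2097 + 0.0583 + 0.0035 + 0.0001 + 0.0000 = 0.6495
  TFR = 5 × 0.6495 = 3.2475
Difference = 4.4045 − 3.2475 = 1.157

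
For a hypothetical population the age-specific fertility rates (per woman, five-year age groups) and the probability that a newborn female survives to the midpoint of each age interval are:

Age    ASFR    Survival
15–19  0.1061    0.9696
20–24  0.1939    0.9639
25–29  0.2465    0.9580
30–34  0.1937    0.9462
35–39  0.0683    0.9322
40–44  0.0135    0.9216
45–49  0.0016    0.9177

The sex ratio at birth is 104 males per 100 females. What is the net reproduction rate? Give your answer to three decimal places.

Proportion female at birth = 100 / (100 + 104) = 0.49020.
Per-age-group product (5 × ASFR × survival probability):
  15–19: 5 × 0.1061 × 0.9696 = 0.51437
  20–24: 5 × 0.1939 × 0.9639 = 0.93450
  25–29: 5 × 0.2465 × 0.9580 = 1.18074
  30–34: 5 × 0.1937 × 0.9462 = 0.91639
  35–39: 5 × 0.0683 × 0.9322 = 0.31835
  40–44: 5 × 0.0135 × 0.9216 = 0.06221
  45–49: 5 × 0.0016 × 0.9177 = 0.00734
Sum = 3.93390
NRR = 0.49020 × 3.93390 = 1.92840

1.928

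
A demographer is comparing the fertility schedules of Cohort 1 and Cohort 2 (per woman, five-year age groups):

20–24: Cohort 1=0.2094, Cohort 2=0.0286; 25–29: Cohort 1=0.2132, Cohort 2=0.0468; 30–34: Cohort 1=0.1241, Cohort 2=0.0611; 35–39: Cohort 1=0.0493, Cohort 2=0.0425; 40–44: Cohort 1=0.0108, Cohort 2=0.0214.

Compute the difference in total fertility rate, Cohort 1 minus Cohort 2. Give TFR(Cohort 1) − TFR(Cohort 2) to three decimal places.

2.032

Cohort 1:
  Sum of ASFRs = 0.2094 + 0.2132 + 0.1241 + 0.0493 + 0.0108 = 0.6068
  TFR = 5 × 0.6068 = 3.034
Cohort 2:
  Sum of ASFRs = 0.0286 + 0.0468 + 0.0611 + 0.0425 + 0.0214 = 0.2004
  TFR = 5 × 0.2004 = 1.002
Difference = 3.034 − 1.002 = 2.032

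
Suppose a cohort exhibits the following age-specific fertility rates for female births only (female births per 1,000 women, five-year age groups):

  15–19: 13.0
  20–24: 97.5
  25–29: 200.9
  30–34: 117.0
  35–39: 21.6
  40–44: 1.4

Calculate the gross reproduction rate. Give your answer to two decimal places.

Sum of female ASFRs = 13.0 + 97.5 + 200.9 + 117.0 + 21.6 + 1.4 = 451.4
GRR = 5 × 451.4 / 1000 = 2.257

2.26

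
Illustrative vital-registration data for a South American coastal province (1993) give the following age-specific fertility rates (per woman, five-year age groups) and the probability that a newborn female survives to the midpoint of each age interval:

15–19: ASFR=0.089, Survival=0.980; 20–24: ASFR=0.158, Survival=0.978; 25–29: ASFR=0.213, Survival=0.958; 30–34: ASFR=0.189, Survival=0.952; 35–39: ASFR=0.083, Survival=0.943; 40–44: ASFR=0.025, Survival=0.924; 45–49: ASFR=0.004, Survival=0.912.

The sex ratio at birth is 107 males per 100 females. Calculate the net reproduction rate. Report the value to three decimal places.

Proportion female at birth = 100 / (100 + 107) = 0.48309.
Each age group contributes 5 × ASFR × survival:
  15–19: 5 × 0.089 × 0.980 = 0.43610
  20–24: 5 × 0.158 × 0.978 = 0.77262
  25–29: 5 × 0.213 × 0.958 = 1.02027
  30–34: 5 × 0.189 × 0.952 = 0.89964
  35–39: 5 × 0.083 × 0.943 = 0.39135
  40–44: 5 × 0.025 × 0.924 = 0.11550
  45–49: 5 × 0.004 × 0.912 = 0.01824
Sum = 3.65372
NRR = 0.48309 × 3.65372 = 1.76508

1.765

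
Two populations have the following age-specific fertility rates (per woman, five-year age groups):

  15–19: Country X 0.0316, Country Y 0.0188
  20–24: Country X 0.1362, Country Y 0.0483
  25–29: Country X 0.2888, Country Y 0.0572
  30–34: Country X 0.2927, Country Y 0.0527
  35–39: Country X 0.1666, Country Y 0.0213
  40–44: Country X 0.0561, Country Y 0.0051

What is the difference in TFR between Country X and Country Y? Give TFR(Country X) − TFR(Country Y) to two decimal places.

3.84

Country X:
  Sum of ASFRs = 0.0316 + 0.1362 + 0.2888 + 0.2927 + 0.1666 + 0.0561 = 0.9720
  TFR = 5 × 0.9720 = 4.86
Country Y:
  Sum of ASFRs = 0.0188 + 0.0483 + 0.0572 + 0.0527 + 0.0213 + 0.0051 = 0.2034
  TFR = 5 × 0.2034 = 1.017
Difference = 4.86 − 1.017 = 3.843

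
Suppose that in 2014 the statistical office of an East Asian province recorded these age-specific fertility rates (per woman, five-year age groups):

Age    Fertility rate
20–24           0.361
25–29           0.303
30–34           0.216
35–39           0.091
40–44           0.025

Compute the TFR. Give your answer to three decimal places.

Sum of ASFRs = 0.361 + 0.303 + 0.216 + 0.091 + 0.025 = 0.996
TFR = 5 × 0.996 = 4.98

4.980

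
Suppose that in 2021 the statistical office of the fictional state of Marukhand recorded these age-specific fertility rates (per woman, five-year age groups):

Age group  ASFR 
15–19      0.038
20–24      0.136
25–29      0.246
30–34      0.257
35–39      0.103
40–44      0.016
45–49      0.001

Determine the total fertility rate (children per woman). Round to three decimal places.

Sum of ASFRs = 0.038 + 0.136 + 0.246 + 0.257 + 0.103 + 0.016 + 0.001 = 0.797
TFR = 5 × 0.797 = 3.985

3.985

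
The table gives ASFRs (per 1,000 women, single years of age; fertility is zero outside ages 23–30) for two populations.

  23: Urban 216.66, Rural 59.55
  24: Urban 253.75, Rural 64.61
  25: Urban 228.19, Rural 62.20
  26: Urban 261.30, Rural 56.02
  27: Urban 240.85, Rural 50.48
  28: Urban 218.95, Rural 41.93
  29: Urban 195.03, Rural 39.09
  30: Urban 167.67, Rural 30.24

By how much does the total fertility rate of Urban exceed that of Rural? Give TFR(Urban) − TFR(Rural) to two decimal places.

1.38

Urban:
  Sum of ASFRs = 216.66 + 253.75 + 228.19 + 261.30 + 240.85 + 218.95 + 195.03 + 167.67 = 1782.40
  TFR = 1782.40 / 1000 = 1.7824
Rural:
  Sum of ASFRs = 59.55 + 64.61 + 62.20 + 56.02 + 50.48 + 41.93 + 39.09 + 30.24 = 404.12
  TFR = 404.12 / 1000 = 0.40412
Difference = 1.7824 − 0.40412 = 1.37828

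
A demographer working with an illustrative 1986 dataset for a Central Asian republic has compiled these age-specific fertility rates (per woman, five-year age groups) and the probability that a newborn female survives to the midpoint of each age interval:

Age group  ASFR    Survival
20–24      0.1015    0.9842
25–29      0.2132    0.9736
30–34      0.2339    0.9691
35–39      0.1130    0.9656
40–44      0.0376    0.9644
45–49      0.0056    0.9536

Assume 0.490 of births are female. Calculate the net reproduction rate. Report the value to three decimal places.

Proportion female at birth = 0.490.
Each age group contributes 5 × ASFR × survival:
  20–24: 5 × 0.1015 × 0.9842 = 0.49948
  25–29: 5 × 0.2132 × 0.9736 = 1.03786
  30–34: 5 × 0.2339 × 0.9691 = 1.13336
  35–39: 5 × 0.1130 × 0.9656 = 0.54556
  40–44: 5 × 0.0376 × 0.9644 = 0.18131
  45–49: 5 × 0.0056 × 0.9536 = 0.02670
Sum = 3.42427
NRR = 0.490 × 3.42427 = 1.67789

1.678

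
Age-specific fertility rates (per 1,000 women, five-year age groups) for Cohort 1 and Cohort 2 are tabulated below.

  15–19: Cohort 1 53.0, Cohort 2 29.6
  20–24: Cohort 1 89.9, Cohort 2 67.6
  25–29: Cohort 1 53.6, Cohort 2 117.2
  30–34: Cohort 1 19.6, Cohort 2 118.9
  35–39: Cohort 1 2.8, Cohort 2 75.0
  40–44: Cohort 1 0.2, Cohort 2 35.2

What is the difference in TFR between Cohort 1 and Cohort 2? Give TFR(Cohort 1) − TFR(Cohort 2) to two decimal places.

-1.12

Cohort 1:
  Sum of ASFRs = 53.0 + 89.9 + 53.6 + 19.6 + 2.8 + 0.2 = 219.1
  TFR = 5 × 219.1 / 1000 = 1.0955
Cohort 2:
  Sum of ASFRs = 29.6 + 67.6 + 117.2 + 118.9 + 75.0 + 35.2 = 443.5
  TFR = 5 × 443.5 / 1000 = 2.2175
Difference = 1.0955 − 2.2175 = -1.122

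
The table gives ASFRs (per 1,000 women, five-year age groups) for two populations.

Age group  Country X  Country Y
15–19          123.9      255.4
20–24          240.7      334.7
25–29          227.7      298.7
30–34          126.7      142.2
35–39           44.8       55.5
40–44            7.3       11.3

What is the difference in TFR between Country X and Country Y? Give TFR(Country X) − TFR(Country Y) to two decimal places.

-1.63

Country X:
  Sum of ASFRs = 123.9 + 240.7 + 227.7 + 126.7 + 44.8 + 7.3 = 771.1
  TFR = 5 × 771.1 / 1000 = 3.8555
Country Y:
  Sum of ASFRs = 255.4 + 334.7 + 298.7 + 142.2 + 55.5 + 11.3 = 1097.8
  TFR = 5 × 1097.8 / 1000 = 5.489
Difference = 3.8555 − 5.489 = -1.6335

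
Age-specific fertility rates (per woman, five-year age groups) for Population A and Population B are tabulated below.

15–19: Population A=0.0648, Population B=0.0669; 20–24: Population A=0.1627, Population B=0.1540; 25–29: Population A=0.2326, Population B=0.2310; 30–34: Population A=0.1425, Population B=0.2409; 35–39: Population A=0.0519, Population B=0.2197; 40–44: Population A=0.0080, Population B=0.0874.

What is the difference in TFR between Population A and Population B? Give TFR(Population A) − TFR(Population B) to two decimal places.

Population A:
  Sum of ASFRs = 0.0648 + 0.1627 + 0.2326 + 0.1425 + 0.0519 + 0.0080 = 0.6625
  TFR = 5 × 0.6625 = 3.3125
Population B:
  Sum of ASFRs = 0.0669 + 0.1540 + 0.2310 + 0.2409 + 0.2197 + 0.0874 = 0.9999
  TFR = 5 × 0.9999 = 4.9995
Difference = 3.3125 − 4.9995 = -1.687

-1.69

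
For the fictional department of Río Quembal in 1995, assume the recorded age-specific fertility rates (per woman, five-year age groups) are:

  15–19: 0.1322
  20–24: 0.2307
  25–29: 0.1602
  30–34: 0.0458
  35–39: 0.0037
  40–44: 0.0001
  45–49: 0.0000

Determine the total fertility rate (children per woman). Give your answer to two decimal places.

2.86

Sum of ASFRs = 0.1322 + 0.2307 + 0.1602 + 0.0458 + 0.0037 + 0.0001 + 0.0000 = 0.5727
TFR = 5 × 0.5727 = 2.8635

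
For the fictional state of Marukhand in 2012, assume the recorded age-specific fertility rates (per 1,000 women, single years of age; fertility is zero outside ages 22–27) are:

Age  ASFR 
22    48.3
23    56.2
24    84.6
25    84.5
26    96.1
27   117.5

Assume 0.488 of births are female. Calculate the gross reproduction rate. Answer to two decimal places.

0.24

Proportion female at birth = 0.488.
Sum of ASFRs = 48.3 + 56.2 + 84.6 + 84.5 + 96.1 + 117.5 = 487.2
TFR = 487.2 / 1000 = 0.4872
GRR = 0.488 × 0.4872 = 0.23775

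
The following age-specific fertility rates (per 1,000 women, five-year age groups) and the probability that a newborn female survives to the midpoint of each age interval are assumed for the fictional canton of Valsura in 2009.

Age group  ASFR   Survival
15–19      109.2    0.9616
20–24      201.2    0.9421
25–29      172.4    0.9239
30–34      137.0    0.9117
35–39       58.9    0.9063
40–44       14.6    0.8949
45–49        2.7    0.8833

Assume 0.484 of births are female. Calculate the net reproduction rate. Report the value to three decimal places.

1.567

Proportion female at birth = 0.484.
Each age group contributes 5 × ASFR × survival:
  15–19: 5 × 109.2/1000 × 0.9616 = 0.52503
  20–24: 5 × 201.2/1000 × 0.9421 = 0.94775
  25–29: 5 × 172.4/1000 × 0.9239 = 0.79640
  30–34: 5 × 137.0/1000 × 0.9117 = 0.62451
  35–39: 5 × 58.9/1000 × 0.9063 = 0.26691
  40–44: 5 × 14.6/1000 × 0.8949 = 0.06533
  45–49: 5 × 2.7/1000 × 0.8833 = 0.01192
Sum = 3.23785
NRR = 0.484 × 3.23785 = 1.56712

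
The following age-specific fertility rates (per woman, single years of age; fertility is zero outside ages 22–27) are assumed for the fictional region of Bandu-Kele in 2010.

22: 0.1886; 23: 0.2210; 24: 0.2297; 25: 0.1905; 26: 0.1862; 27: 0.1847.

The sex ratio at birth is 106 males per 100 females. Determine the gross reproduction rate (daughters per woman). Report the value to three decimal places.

0.583

Proportion female at birth = 100 / (100 + 106) = 0.48544.
Sum of ASFRs = 0.1886 + 0.2210 + 0.2297 + 0.1905 + 0.1862 + 0.1847 = 1.2007
TFR = 1.2007
GRR = 0.48544 × 1.2007 = 0.58287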